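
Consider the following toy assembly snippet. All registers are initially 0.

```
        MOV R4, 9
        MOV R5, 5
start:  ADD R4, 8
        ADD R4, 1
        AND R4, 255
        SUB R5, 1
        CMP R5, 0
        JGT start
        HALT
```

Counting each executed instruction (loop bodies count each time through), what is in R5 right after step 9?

4

MOV R4, 9 → R4=9
MOV R5, 5 → R5=5
ADD R4, 8 → R4=9+8=17
ADD R4, 1 → R4=17+1=18
AND R4, 255 → R4=18&255=18
SUB R5, 1 → R5=5-1=4
CMP R5, 0  (cmp 4,0)
JGT start: taken
ADD R4, 8 → R4=18+8=26
After step 9: R5 = 4.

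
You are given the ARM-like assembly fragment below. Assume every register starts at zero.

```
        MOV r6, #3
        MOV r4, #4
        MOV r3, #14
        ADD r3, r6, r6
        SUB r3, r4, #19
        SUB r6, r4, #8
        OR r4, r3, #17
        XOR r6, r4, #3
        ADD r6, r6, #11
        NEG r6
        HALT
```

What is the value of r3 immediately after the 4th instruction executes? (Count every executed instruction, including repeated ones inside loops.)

6

after MOV r6, #3: r6=3
after MOV r4, #4: r4=4
after MOV r3, #14: r3=14
after ADD r3, r6, r6: r3=3+3=6
After step 4: r3 = 6.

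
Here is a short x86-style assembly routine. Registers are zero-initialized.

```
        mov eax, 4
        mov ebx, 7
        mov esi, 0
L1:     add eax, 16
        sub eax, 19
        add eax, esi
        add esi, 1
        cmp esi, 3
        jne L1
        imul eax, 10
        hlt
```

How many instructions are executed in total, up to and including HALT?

mov eax, 4 → eax=4
mov ebx, 7 → ebx=7
mov esi, 0 → esi=0
add eax, 16 → eax=4+16=20
sub eax, 19 → eax=20-19=1
add eax, esi → eax=1+0=1
add esi, 1 → esi=0+1=1
cmp esi, 3  (cmp 1,3)
jne L1: taken
add eax, 16 → eax=1+16=17
sub eax, 19 → eax=17-19=-2
add eax, esi → eax=(-2)+1=-1
add esi, 1 → esi=1+1=2
cmp esi, 3  (cmp 2,3)
jne L1: taken
add eax, 16 → eax=(-1)+16=15
sub eax, 19 → eax=15-19=-4
add eax, esi → eax=(-4)+2=-2
add esi, 1 → esi=2+1=3
cmp esi, 3  (cmp 3,3)
jne L1: not taken
imul eax, 10 → eax=(-2)*10=-20
halt.
Total executed instructions: 23.

23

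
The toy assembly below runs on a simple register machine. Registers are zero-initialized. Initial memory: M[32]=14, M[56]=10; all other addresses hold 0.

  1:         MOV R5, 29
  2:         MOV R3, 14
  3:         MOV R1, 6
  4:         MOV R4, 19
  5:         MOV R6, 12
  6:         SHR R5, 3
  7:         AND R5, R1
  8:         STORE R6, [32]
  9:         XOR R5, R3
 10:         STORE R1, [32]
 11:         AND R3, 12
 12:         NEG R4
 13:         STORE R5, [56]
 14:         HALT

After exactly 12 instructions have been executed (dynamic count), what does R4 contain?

MOV R5, 29 → R5=29
MOV R3, 14 → R3=14
MOV R1, 6 → R1=6
MOV R4, 19 → R4=19
MOV R6, 12 → R6=12
SHR R5, 3 → R5=29>>3=3
AND R5, R1 → R5=3&6=2
STORE R6, [32] → M[32]=12
XOR R5, R3 → R5=2^14=12
STORE R1, [32] → M[32]=6
AND R3, 12 → R3=14&12=12
NEG R4 → R4=-(19)=-19
After step 12: R4 = -19.

-19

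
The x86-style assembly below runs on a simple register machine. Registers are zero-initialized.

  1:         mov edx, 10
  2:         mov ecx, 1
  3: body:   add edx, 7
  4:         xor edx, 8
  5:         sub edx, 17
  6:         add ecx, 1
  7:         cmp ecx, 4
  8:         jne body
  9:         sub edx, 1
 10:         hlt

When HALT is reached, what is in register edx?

after mov edx, 10: edx=10
after mov ecx, 1: ecx=1
after add edx, 7: edx=10+7=17
after xor edx, 8: edx=17^8=25
after sub edx, 17: edx=25-17=8
after add ecx, 1: ecx=1+1=2
cmp ecx, 4  (cmp 2,4)
jne body: taken
after add edx, 7: edx=8+7=15
after xor edx, 8: edx=15^8=7
after sub edx, 17: edx=7-17=-10
after add ecx, 1: ecx=2+1=3
cmp ecx, 4  (cmp 3,4)
jne body: taken
after add edx, 7: edx=(-10)+7=-3
after xor edx, 8: edx=(-3)^8=-11
after sub edx, 17: edx=(-11)-17=-28
after add ecx, 1: ecx=3+1=4
cmp ecx, 4  (cmp 4,4)
jne body: not taken
after sub edx, 1: edx=(-28)-1=-29
halt.

-29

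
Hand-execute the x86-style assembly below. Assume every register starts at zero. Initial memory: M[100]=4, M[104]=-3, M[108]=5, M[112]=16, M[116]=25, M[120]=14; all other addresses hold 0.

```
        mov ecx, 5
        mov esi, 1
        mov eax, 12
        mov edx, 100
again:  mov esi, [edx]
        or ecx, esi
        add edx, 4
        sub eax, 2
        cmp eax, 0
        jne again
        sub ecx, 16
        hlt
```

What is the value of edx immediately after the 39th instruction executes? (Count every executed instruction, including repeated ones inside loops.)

ecx=5
esi=1
eax=12
edx=100
esi=M[100]=4
ecx=5|4=5
edx=100+4=104
eax=12-2=10
cmp eax, 0  (cmp 10,0)
jne again: taken
esi=M[104]=-3
ecx=5|(-3)=-3
edx=104+4=108
eax=10-2=8
cmp eax, 0  (cmp 8,0)
jne again: taken
esi=M[108]=5
ecx=(-3)|5=-3
edx=108+4=112
eax=8-2=6
cmp eax, 0  (cmp 6,0)
jne again: taken
esi=M[112]=16
ecx=(-3)|16=-3
edx=112+4=116
eax=6-2=4
cmp eax, 0  (cmp 4,0)
jne again: taken
esi=M[116]=25
ecx=(-3)|25=-3
edx=116+4=120
eax=4-2=2
cmp eax, 0  (cmp 2,0)
jne again: taken
esi=M[120]=14
ecx=(-3)|14=-1
edx=120+4=124
eax=2-2=0
cmp eax, 0  (cmp 0,0)
After step 39: edx = 124.

124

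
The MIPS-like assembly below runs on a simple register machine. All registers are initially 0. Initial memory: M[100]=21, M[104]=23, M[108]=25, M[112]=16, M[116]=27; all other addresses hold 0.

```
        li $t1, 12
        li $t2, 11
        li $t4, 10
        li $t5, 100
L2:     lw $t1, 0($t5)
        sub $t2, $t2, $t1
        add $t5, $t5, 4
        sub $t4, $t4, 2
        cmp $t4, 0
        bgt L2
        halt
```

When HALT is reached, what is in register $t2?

after li $t1, 12: $t1=12
after li $t2, 11: $t2=11
after li $t4, 10: $t4=10
after li $t5, 100: $t5=100
after lw $t1, 0($t5): $t1=M[100]=21
after sub $t2, $t2, $t1: $t2=11-21=-10
after add $t5, $t5, 4: $t5=100+4=104
after sub $t4, $t4, 2: $t4=10-2=8
cmp $t4, 0  (cmp 8,0)
bgt L2: taken
after lw $t1, 0($t5): $t1=M[104]=23
after sub $t2, $t2, $t1: $t2=(-10)-23=-33
after add $t5, $t5, 4: $t5=104+4=108
after sub $t4, $t4, 2: $t4=8-2=6
cmp $t4, 0  (cmp 6,0)
bgt L2: taken
after lw $t1, 0($t5): $t1=M[108]=25
after sub $t2, $t2, $t1: $t2=(-33)-25=-58
after add $t5, $t5, 4: $t5=108+4=112
after sub $t4, $t4, 2: $t4=6-2=4
cmp $t4, 0  (cmp 4,0)
bgt L2: taken
after lw $t1, 0($t5): $t1=M[112]=16
after sub $t2, $t2, $t1: $t2=(-58)-16=-74
after add $t5, $t5, 4: $t5=112+4=116
after sub $t4, $t4, 2: $t4=4-2=2
cmp $t4, 0  (cmp 2,0)
bgt L2: taken
after lw $t1, 0($t5): $t1=M[116]=27
after sub $t2, $t2, $t1: $t2=(-74)-27=-101
after add $t5, $t5, 4: $t5=116+4=120
after sub $t4, $t4, 2: $t4=2-2=0
cmp $t4, 0  (cmp 0,0)
bgt L2: not taken
halt.

-101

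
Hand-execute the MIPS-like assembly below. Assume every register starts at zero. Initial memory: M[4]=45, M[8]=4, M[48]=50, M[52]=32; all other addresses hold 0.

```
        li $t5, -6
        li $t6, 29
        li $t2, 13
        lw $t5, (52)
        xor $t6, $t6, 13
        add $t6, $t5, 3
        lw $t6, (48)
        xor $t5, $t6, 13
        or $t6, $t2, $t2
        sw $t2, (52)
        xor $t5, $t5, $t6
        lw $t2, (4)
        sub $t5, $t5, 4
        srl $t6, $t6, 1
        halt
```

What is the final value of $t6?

6

li $t5, -6 → $t5=-6
li $t6, 29 → $t6=29
li $t2, 13 → $t2=13
lw $t5, (52) → $t5=M[52]=32
xor $t6, $t6, 13 → $t6=29^13=16
add $t6, $t5, 3 → $t6=32+3=35
lw $t6, (48) → $t6=M[48]=50
xor $t5, $t6, 13 → $t5=50^13=63
or $t6, $t2, $t2 → $t6=13|13=13
sw $t2, (52) → M[52]=13
xor $t5, $t5, $t6 → $t5=63^13=50
lw $t2, (4) → $t2=M[4]=45
sub $t5, $t5, 4 → $t5=50-4=46
srl $t6, $t6, 1 → $t6=13>>1=6
halt.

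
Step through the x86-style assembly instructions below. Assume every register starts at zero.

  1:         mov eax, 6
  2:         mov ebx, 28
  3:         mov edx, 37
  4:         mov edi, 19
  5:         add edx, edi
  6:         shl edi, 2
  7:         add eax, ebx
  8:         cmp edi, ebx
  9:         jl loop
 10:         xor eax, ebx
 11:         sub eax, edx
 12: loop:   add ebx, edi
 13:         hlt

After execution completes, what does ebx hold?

mov eax, 6 → eax=6
mov ebx, 28 → ebx=28
mov edx, 37 → edx=37
mov edi, 19 → edi=19
add edx, edi → edx=37+19=56
shl edi, 2 → edi=19<<2=76
add eax, ebx → eax=6+28=34
cmp edi, ebx  (cmp 76,28)
jl loop: not taken
xor eax, ebx → eax=34^28=62
sub eax, edx → eax=62-56=6
add ebx, edi → ebx=28+76=104
halt.

104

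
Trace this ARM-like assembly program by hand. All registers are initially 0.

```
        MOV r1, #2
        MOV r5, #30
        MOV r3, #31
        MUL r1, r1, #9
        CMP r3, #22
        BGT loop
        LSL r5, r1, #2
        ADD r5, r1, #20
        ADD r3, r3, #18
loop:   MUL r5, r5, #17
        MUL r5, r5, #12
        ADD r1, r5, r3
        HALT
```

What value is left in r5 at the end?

after MOV r1, #2: r1=2
after MOV r5, #30: r5=30
after MOV r3, #31: r3=31
after MUL r1, r1, #9: r1=2*9=18
CMP r3, #22  (cmp 31,22)
BGT loop: taken
after MUL r5, r5, #17: r5=30*17=510
after MUL r5, r5, #12: r5=510*12=6120
after ADD r1, r5, r3: r1=6120+31=6151
halt.

6120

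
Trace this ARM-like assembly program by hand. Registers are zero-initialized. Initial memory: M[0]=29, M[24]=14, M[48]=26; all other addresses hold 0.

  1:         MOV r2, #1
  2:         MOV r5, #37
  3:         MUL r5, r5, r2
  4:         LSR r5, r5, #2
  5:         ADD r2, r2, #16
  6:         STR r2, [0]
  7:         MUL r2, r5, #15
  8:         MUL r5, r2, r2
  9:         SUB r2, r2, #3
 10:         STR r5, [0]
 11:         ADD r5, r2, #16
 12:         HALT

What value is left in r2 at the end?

r2=1
r5=37
r5=37*1=37
r5=37>>2=9
r2=1+16=17
STR r2, [0] → M[0]=17
r2=9*15=135
r5=135*135=18225
r2=135-3=132
STR r5, [0] → M[0]=18225
r5=132+16=148
halt.

132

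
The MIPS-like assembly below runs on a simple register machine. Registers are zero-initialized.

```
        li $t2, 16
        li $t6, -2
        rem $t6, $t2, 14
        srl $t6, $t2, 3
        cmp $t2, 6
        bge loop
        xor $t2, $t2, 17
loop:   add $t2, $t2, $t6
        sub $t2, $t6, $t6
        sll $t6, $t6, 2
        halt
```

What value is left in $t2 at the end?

0

$t2=16
$t6=-2
$t6=16%14=2
$t6=16>>3=2
cmp $t2, 6  (cmp 16,6)
bge loop: taken
$t2=16+2=18
$t2=2-2=0
$t6=2<<2=8
halt.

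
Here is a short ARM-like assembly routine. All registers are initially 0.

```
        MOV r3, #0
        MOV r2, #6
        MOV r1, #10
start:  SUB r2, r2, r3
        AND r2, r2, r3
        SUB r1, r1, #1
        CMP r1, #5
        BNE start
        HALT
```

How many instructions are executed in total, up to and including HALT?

29

MOV r3, #0 → r3=0
MOV r2, #6 → r2=6
MOV r1, #10 → r1=10
SUB r2, r2, r3 → r2=6-0=6
AND r2, r2, r3 → r2=6&0=0
SUB r1, r1, #1 → r1=10-1=9
CMP r1, #5  (cmp 9,5)
BNE start: taken
SUB r2, r2, r3 → r2=0-0=0
AND r2, r2, r3 → r2=0&0=0
SUB r1, r1, #1 → r1=9-1=8
CMP r1, #5  (cmp 8,5)
BNE start: taken
SUB r2, r2, r3 → r2=0-0=0
AND r2, r2, r3 → r2=0&0=0
SUB r1, r1, #1 → r1=8-1=7
CMP r1, #5  (cmp 7,5)
BNE start: taken
SUB r2, r2, r3 → r2=0-0=0
AND r2, r2, r3 → r2=0&0=0
SUB r1, r1, #1 → r1=7-1=6
CMP r1, #5  (cmp 6,5)
BNE start: taken
SUB r2, r2, r3 → r2=0-0=0
AND r2, r2, r3 → r2=0&0=0
SUB r1, r1, #1 → r1=6-1=5
CMP r1, #5  (cmp 5,5)
BNE start: not taken
halt.
Total executed instructions: 29.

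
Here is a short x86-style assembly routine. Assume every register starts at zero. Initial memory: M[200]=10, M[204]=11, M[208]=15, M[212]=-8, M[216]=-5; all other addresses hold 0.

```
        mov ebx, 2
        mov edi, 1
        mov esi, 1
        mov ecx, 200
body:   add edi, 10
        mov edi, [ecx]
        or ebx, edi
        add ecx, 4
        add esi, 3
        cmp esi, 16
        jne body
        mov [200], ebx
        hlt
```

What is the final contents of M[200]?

-1

mov ebx, 2 → ebx=2
mov edi, 1 → edi=1
mov esi, 1 → esi=1
mov ecx, 200 → ecx=200
add edi, 10 → edi=1+10=11
mov edi, [ecx] → edi=M[200]=10
or ebx, edi → ebx=2|10=10
add ecx, 4 → ecx=200+4=204
add esi, 3 → esi=1+3=4
cmp esi, 16  (cmp 4,16)
jne body: taken
add edi, 10 → edi=10+10=20
mov edi, [ecx] → edi=M[204]=11
or ebx, edi → ebx=10|11=11
add ecx, 4 → ecx=204+4=208
add esi, 3 → esi=4+3=7
cmp esi, 16  (cmp 7,16)
jne body: taken
add edi, 10 → edi=11+10=21
mov edi, [ecx] → edi=M[208]=15
or ebx, edi → ebx=11|15=15
add ecx, 4 → ecx=208+4=212
add esi, 3 → esi=7+3=10
cmp esi, 16  (cmp 10,16)
jne body: taken
add edi, 10 → edi=15+10=25
mov edi, [ecx] → edi=M[212]=-8
or ebx, edi → ebx=15|(-8)=-1
add ecx, 4 → ecx=212+4=216
add esi, 3 → esi=10+3=13
cmp esi, 16  (cmp 13,16)
jne body: taken
add edi, 10 → edi=(-8)+10=2
mov edi, [ecx] → edi=M[216]=-5
or ebx, edi → ebx=(-1)|(-5)=-1
add ecx, 4 → ecx=216+4=220
add esi, 3 → esi=13+3=16
cmp esi, 16  (cmp 16,16)
jne body: not taken
mov [200], ebx → M[200]=-1
halt.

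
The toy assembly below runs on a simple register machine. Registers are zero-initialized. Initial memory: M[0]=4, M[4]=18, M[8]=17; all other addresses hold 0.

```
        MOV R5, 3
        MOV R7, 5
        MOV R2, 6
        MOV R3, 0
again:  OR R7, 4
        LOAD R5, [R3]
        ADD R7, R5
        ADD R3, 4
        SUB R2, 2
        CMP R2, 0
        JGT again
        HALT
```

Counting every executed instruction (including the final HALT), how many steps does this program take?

after MOV R5, 3: R5=3
after MOV R7, 5: R7=5
after MOV R2, 6: R2=6
after MOV R3, 0: R3=0
after OR R7, 4: R7=5|4=5
after LOAD R5, [R3]: R5=M[0]=4
after ADD R7, R5: R7=5+4=9
after ADD R3, 4: R3=0+4=4
after SUB R2, 2: R2=6-2=4
CMP R2, 0  (cmp 4,0)
JGT again: taken
after OR R7, 4: R7=9|4=13
after LOAD R5, [R3]: R5=M[4]=18
after ADD R7, R5: R7=13+18=31
after ADD R3, 4: R3=4+4=8
after SUB R2, 2: R2=4-2=2
CMP R2, 0  (cmp 2,0)
JGT again: taken
after OR R7, 4: R7=31|4=31
after LOAD R5, [R3]: R5=M[8]=17
after ADD R7, R5: R7=31+17=48
after ADD R3, 4: R3=8+4=12
after SUB R2, 2: R2=2-2=0
CMP R2, 0  (cmp 0,0)
JGT again: not taken
halt.
Total executed instructions: 26.

26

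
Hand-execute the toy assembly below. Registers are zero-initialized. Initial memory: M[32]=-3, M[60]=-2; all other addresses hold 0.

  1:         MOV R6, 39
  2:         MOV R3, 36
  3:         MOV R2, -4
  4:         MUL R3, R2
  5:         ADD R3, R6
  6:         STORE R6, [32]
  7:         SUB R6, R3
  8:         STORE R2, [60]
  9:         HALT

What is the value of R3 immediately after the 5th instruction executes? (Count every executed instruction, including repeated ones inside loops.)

R6=39
R3=36
R2=-4
R3=36*(-4)=-144
R3=(-144)+39=-105
After step 5: R3 = -105.

-105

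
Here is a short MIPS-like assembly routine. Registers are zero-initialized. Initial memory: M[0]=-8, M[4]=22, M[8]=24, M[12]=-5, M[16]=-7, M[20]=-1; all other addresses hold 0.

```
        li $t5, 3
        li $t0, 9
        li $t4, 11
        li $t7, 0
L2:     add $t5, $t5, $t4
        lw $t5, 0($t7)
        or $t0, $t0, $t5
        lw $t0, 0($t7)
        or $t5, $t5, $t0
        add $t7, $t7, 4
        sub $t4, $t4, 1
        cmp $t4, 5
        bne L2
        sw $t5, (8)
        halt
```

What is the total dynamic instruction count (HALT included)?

60

$t5=3
$t0=9
$t4=11
$t7=0
$t5=3+11=14
$t5=M[0]=-8
$t0=9|(-8)=-7
$t0=M[0]=-8
$t5=(-8)|(-8)=-8
$t7=0+4=4
$t4=11-1=10
cmp $t4, 5  (cmp 10,5)
bne L2: taken
$t5=(-8)+10=2
$t5=M[4]=22
$t0=(-8)|22=-2
$t0=M[4]=22
$t5=22|22=22
$t7=4+4=8
$t4=10-1=9
cmp $t4, 5  (cmp 9,5)
bne L2: taken
$t5=22+9=31
$t5=M[8]=24
$t0=22|24=30
$t0=M[8]=24
$t5=24|24=24
$t7=8+4=12
$t4=9-1=8
cmp $t4, 5  (cmp 8,5)
bne L2: taken
$t5=24+8=32
$t5=M[12]=-5
$t0=24|(-5)=-5
$t0=M[12]=-5
$t5=(-5)|(-5)=-5
$t7=12+4=16
$t4=8-1=7
cmp $t4, 5  (cmp 7,5)
bne L2: taken
$t5=(-5)+7=2
$t5=M[16]=-7
$t0=(-5)|(-7)=-5
$t0=M[16]=-7
$t5=(-7)|(-7)=-7
$t7=16+4=20
$t4=7-1=6
cmp $t4, 5  (cmp 6,5)
bne L2: taken
$t5=(-7)+6=-1
$t5=M[20]=-1
$t0=(-7)|(-1)=-1
$t0=M[20]=-1
$t5=(-1)|(-1)=-1
$t7=20+4=24
$t4=6-1=5
cmp $t4, 5  (cmp 5,5)
bne L2: not taken
sw $t5, (8) → M[8]=-1
halt.
Total executed instructions: 60.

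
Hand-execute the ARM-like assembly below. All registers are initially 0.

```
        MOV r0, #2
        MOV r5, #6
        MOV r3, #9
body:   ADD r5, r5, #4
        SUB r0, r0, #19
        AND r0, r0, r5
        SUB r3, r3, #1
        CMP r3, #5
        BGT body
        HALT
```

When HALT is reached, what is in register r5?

22

r0=2
r5=6
r3=9
r5=6+4=10
r0=2-19=-17
r0=(-17)&10=10
r3=9-1=8
CMP r3, #5  (cmp 8,5)
BGT body: taken
r5=10+4=14
r0=10-19=-9
r0=(-9)&14=6
r3=8-1=7
CMP r3, #5  (cmp 7,5)
BGT body: taken
r5=14+4=18
r0=6-19=-13
r0=(-13)&18=18
r3=7-1=6
CMP r3, #5  (cmp 6,5)
BGT body: taken
r5=18+4=22
r0=18-19=-1
r0=(-1)&22=22
r3=6-1=5
CMP r3, #5  (cmp 5,5)
BGT body: not taken
halt.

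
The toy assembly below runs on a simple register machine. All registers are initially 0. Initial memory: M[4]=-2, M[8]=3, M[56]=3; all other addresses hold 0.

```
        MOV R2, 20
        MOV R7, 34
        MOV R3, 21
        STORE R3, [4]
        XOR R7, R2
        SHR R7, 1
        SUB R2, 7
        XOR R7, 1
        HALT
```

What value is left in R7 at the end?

MOV R2, 20 → R2=20
MOV R7, 34 → R7=34
MOV R3, 21 → R3=21
STORE R3, [4] → M[4]=21
XOR R7, R2 → R7=34^20=54
SHR R7, 1 → R7=54>>1=27
SUB R2, 7 → R2=20-7=13
XOR R7, 1 → R7=27^1=26
halt.

26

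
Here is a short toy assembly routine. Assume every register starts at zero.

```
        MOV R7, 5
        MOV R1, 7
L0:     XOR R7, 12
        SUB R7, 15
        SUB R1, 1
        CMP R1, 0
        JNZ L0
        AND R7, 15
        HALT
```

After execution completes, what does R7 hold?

0

R7=5
R1=7
R7=5^12=9
R7=9-15=-6
R1=7-1=6
CMP R1, 0  (cmp 6,0)
JNZ L0: taken
R7=(-6)^12=-10
R7=(-10)-15=-25
R1=6-1=5
CMP R1, 0  (cmp 5,0)
JNZ L0: taken
R7=(-25)^12=-21
R7=(-21)-15=-36
R1=5-1=4
CMP R1, 0  (cmp 4,0)
JNZ L0: taken
R7=(-36)^12=-48
R7=(-48)-15=-63
R1=4-1=3
CMP R1, 0  (cmp 3,0)
JNZ L0: taken
R7=(-63)^12=-51
R7=(-51)-15=-66
R1=3-1=2
CMP R1, 0  (cmp 2,0)
JNZ L0: taken
R7=(-66)^12=-78
R7=(-78)-15=-93
R1=2-1=1
CMP R1, 0  (cmp 1,0)
JNZ L0: taken
R7=(-93)^12=-81
R7=(-81)-15=-96
R1=1-1=0
CMP R1, 0  (cmp 0,0)
JNZ L0: not taken
R7=(-96)&15=0
halt.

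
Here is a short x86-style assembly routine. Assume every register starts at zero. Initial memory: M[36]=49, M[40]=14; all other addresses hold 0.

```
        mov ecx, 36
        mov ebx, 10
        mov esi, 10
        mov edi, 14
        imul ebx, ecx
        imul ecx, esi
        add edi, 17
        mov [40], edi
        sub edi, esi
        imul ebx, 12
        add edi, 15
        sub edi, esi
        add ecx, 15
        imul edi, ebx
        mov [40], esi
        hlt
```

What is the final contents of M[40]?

10

after mov ecx, 36: ecx=36
after mov ebx, 10: ebx=10
after mov esi, 10: esi=10
after mov edi, 14: edi=14
after imul ebx, ecx: ebx=10*36=360
after imul ecx, esi: ecx=36*10=360
after add edi, 17: edi=14+17=31
mov [40], edi → M[40]=31
after sub edi, esi: edi=31-10=21
after imul ebx, 12: ebx=360*12=4320
after add edi, 15: edi=21+15=36
after sub edi, esi: edi=36-10=26
after add ecx, 15: ecx=360+15=375
after imul edi, ebx: edi=26*4320=112320
mov [40], esi → M[40]=10
halt.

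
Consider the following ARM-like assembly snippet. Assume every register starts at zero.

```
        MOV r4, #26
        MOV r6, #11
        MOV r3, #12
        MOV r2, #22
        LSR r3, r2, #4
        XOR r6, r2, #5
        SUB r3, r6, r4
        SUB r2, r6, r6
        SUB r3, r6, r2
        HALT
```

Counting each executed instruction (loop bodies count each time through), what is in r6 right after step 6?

19

after MOV r4, #26: r4=26
after MOV r6, #11: r6=11
after MOV r3, #12: r3=12
after MOV r2, #22: r2=22
after LSR r3, r2, #4: r3=22>>4=1
after XOR r6, r2, #5: r6=22^5=19
After step 6: r6 = 19.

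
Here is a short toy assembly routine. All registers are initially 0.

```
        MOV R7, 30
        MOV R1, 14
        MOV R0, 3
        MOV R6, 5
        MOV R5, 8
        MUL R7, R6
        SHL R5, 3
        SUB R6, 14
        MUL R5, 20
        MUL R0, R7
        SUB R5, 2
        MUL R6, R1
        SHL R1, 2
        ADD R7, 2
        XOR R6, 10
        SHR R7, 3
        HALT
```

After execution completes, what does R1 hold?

MOV R7, 30 → R7=30
MOV R1, 14 → R1=14
MOV R0, 3 → R0=3
MOV R6, 5 → R6=5
MOV R5, 8 → R5=8
MUL R7, R6 → R7=30*5=150
SHL R5, 3 → R5=8<<3=64
SUB R6, 14 → R6=5-14=-9
MUL R5, 20 → R5=64*20=1280
MUL R0, R7 → R0=3*150=450
SUB R5, 2 → R5=1280-2=1278
MUL R6, R1 → R6=(-9)*14=-126
SHL R1, 2 → R1=14<<2=56
ADD R7, 2 → R7=150+2=152
XOR R6, 10 → R6=(-126)^10=-120
SHR R7, 3 → R7=152>>3=19
halt.

56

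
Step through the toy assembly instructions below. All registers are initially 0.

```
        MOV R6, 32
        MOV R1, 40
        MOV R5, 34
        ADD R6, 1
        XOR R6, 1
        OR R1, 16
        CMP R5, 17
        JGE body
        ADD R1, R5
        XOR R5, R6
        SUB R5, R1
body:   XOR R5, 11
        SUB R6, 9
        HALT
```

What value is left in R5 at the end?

R6=32
R1=40
R5=34
R6=32+1=33
R6=33^1=32
R1=40|16=56
CMP R5, 17  (cmp 34,17)
JGE body: taken
R5=34^11=41
R6=32-9=23
halt.

41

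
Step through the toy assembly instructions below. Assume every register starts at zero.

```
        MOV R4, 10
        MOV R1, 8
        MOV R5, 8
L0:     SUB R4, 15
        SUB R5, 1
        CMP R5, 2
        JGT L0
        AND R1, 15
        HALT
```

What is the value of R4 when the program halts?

-80

R4=10
R1=8
R5=8
R4=10-15=-5
R5=8-1=7
CMP R5, 2  (cmp 7,2)
JGT L0: taken
R4=(-5)-15=-20
R5=7-1=6
CMP R5, 2  (cmp 6,2)
JGT L0: taken
R4=(-20)-15=-35
R5=6-1=5
CMP R5, 2  (cmp 5,2)
JGT L0: taken
R4=(-35)-15=-50
R5=5-1=4
CMP R5, 2  (cmp 4,2)
JGT L0: taken
R4=(-50)-15=-65
R5=4-1=3
CMP R5, 2  (cmp 3,2)
JGT L0: taken
R4=(-65)-15=-80
R5=3-1=2
CMP R5, 2  (cmp 2,2)
JGT L0: not taken
R1=8&15=8
halt.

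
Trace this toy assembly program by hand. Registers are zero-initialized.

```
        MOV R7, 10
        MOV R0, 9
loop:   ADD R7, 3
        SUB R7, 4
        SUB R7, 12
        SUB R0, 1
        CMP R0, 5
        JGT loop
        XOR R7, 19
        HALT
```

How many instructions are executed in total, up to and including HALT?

28

MOV R7, 10 → R7=10
MOV R0, 9 → R0=9
ADD R7, 3 → R7=10+3=13
SUB R7, 4 → R7=13-4=9
SUB R7, 12 → R7=9-12=-3
SUB R0, 1 → R0=9-1=8
CMP R0, 5  (cmp 8,5)
JGT loop: taken
ADD R7, 3 → R7=(-3)+3=0
SUB R7, 4 → R7=0-4=-4
SUB R7, 12 → R7=(-4)-12=-16
SUB R0, 1 → R0=8-1=7
CMP R0, 5  (cmp 7,5)
JGT loop: taken
ADD R7, 3 → R7=(-16)+3=-13
SUB R7, 4 → R7=(-13)-4=-17
SUB R7, 12 → R7=(-17)-12=-29
SUB R0, 1 → R0=7-1=6
CMP R0, 5  (cmp 6,5)
JGT loop: taken
ADD R7, 3 → R7=(-29)+3=-26
SUB R7, 4 → R7=(-26)-4=-30
SUB R7, 12 → R7=(-30)-12=-42
SUB R0, 1 → R0=6-1=5
CMP R0, 5  (cmp 5,5)
JGT loop: not taken
XOR R7, 19 → R7=(-42)^19=-59
halt.
Total executed instructions: 28.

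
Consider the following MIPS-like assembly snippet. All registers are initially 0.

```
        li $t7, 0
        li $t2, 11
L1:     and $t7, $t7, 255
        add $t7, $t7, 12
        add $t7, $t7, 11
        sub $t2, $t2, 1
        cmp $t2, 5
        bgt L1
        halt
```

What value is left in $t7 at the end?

li $t7, 0 → $t7=0
li $t2, 11 → $t2=11
and $t7, $t7, 255 → $t7=0&255=0
add $t7, $t7, 12 → $t7=0+12=12
add $t7, $t7, 11 → $t7=12+11=23
sub $t2, $t2, 1 → $t2=11-1=10
cmp $t2, 5  (cmp 10,5)
bgt L1: taken
and $t7, $t7, 255 → $t7=23&255=23
add $t7, $t7, 12 → $t7=23+12=35
add $t7, $t7, 11 → $t7=35+11=46
sub $t2, $t2, 1 → $t2=10-1=9
cmp $t2, 5  (cmp 9,5)
bgt L1: taken
and $t7, $t7, 255 → $t7=46&255=46
add $t7, $t7, 12 → $t7=46+12=58
add $t7, $t7, 11 → $t7=58+11=69
sub $t2, $t2, 1 → $t2=9-1=8
cmp $t2, 5  (cmp 8,5)
bgt L1: taken
and $t7, $t7, 255 → $t7=69&255=69
add $t7, $t7, 12 → $t7=69+12=81
add $t7, $t7, 11 → $t7=81+11=92
sub $t2, $t2, 1 → $t2=8-1=7
cmp $t2, 5  (cmp 7,5)
bgt L1: taken
and $t7, $t7, 255 → $t7=92&255=92
add $t7, $t7, 12 → $t7=92+12=104
add $t7, $t7, 11 → $t7=104+11=115
sub $t2, $t2, 1 → $t2=7-1=6
cmp $t2, 5  (cmp 6,5)
bgt L1: taken
and $t7, $t7, 255 → $t7=115&255=115
add $t7, $t7, 12 → $t7=115+12=127
add $t7, $t7, 11 → $t7=127+11=138
sub $t2, $t2, 1 → $t2=6-1=5
cmp $t2, 5  (cmp 5,5)
bgt L1: not taken
halt.

138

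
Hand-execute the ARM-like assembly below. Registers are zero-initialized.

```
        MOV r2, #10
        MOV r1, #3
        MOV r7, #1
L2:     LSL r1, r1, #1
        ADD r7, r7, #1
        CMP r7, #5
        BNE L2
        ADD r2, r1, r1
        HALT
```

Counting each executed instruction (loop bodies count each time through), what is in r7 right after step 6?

MOV r2, #10 → r2=10
MOV r1, #3 → r1=3
MOV r7, #1 → r7=1
LSL r1, r1, #1 → r1=3<<1=6
ADD r7, r7, #1 → r7=1+1=2
CMP r7, #5  (cmp 2,5)
After step 6: r7 = 2.

2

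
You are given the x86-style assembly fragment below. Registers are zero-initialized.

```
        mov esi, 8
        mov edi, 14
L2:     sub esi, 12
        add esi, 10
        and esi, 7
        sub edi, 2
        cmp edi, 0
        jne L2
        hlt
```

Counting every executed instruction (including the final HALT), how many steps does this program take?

after mov esi, 8: esi=8
after mov edi, 14: edi=14
after sub esi, 12: esi=8-12=-4
after add esi, 10: esi=(-4)+10=6
after and esi, 7: esi=6&7=6
after sub edi, 2: edi=14-2=12
cmp edi, 0  (cmp 12,0)
jne L2: taken
after sub esi, 12: esi=6-12=-6
after add esi, 10: esi=(-6)+10=4
after and esi, 7: esi=4&7=4
after sub edi, 2: edi=12-2=10
cmp edi, 0  (cmp 10,0)
jne L2: taken
after sub esi, 12: esi=4-12=-8
after add esi, 10: esi=(-8)+10=2
after and esi, 7: esi=2&7=2
after sub edi, 2: edi=10-2=8
cmp edi, 0  (cmp 8,0)
jne L2: taken
after sub esi, 12: esi=2-12=-10
after add esi, 10: esi=(-10)+10=0
after and esi, 7: esi=0&7=0
after sub edi, 2: edi=8-2=6
cmp edi, 0  (cmp 6,0)
jne L2: taken
after sub esi, 12: esi=0-12=-12
after add esi, 10: esi=(-12)+10=-2
after and esi, 7: esi=(-2)&7=6
after sub edi, 2: edi=6-2=4
cmp edi, 0  (cmp 4,0)
jne L2: taken
after sub esi, 12: esi=6-12=-6
after add esi, 10: esi=(-6)+10=4
after and esi, 7: esi=4&7=4
after sub edi, 2: edi=4-2=2
cmp edi, 0  (cmp 2,0)
jne L2: taken
after sub esi, 12: esi=4-12=-8
after add esi, 10: esi=(-8)+10=2
after and esi, 7: esi=2&7=2
after sub edi, 2: edi=2-2=0
cmp edi, 0  (cmp 0,0)
jne L2: not taken
halt.
Total executed instructions: 45.

45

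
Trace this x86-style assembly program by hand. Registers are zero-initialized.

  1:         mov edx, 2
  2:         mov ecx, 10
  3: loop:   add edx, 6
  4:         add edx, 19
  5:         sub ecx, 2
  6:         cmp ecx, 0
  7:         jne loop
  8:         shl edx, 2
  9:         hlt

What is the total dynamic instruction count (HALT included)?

mov edx, 2 → edx=2
mov ecx, 10 → ecx=10
add edx, 6 → edx=2+6=8
add edx, 19 → edx=8+19=27
sub ecx, 2 → ecx=10-2=8
cmp ecx, 0  (cmp 8,0)
jne loop: taken
add edx, 6 → edx=27+6=33
add edx, 19 → edx=33+19=52
sub ecx, 2 → ecx=8-2=6
cmp ecx, 0  (cmp 6,0)
jne loop: taken
add edx, 6 → edx=52+6=58
add edx, 19 → edx=58+19=77
sub ecx, 2 → ecx=6-2=4
cmp ecx, 0  (cmp 4,0)
jne loop: taken
add edx, 6 → edx=77+6=83
add edx, 19 → edx=83+19=102
sub ecx, 2 → ecx=4-2=2
cmp ecx, 0  (cmp 2,0)
jne loop: taken
add edx, 6 → edx=102+6=108
add edx, 19 → edx=108+19=127
sub ecx, 2 → ecx=2-2=0
cmp ecx, 0  (cmp 0,0)
jne loop: not taken
shl edx, 2 → edx=127<<2=508
halt.
Total executed instructions: 29.

29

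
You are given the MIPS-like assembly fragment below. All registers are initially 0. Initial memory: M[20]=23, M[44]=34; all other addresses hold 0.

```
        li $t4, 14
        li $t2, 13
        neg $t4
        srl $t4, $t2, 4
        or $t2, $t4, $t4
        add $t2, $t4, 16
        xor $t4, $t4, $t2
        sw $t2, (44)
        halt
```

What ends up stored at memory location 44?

16

after li $t4, 14: $t4=14
after li $t2, 13: $t2=13
after neg $t4: $t4=-(14)=-14
after srl $t4, $t2, 4: $t4=13>>4=0
after or $t2, $t4, $t4: $t2=0|0=0
after add $t2, $t4, 16: $t2=0+16=16
after xor $t4, $t4, $t2: $t4=0^16=16
sw $t2, (44) → M[44]=16
halt.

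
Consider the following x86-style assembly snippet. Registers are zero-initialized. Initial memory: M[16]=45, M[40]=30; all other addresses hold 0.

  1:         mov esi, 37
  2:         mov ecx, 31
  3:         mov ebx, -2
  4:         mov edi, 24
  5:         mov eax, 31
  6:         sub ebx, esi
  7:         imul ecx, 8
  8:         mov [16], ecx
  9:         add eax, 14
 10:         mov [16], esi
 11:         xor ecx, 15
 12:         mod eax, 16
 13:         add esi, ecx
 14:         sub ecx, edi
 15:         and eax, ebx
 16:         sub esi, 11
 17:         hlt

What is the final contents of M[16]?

37

esi=37
ecx=31
ebx=-2
edi=24
eax=31
ebx=(-2)-37=-39
ecx=31*8=248
mov [16], ecx → M[16]=248
eax=31+14=45
mov [16], esi → M[16]=37
ecx=248^15=247
eax=45%16=13
esi=37+247=284
ecx=247-24=223
eax=13&(-39)=9
esi=284-11=273
halt.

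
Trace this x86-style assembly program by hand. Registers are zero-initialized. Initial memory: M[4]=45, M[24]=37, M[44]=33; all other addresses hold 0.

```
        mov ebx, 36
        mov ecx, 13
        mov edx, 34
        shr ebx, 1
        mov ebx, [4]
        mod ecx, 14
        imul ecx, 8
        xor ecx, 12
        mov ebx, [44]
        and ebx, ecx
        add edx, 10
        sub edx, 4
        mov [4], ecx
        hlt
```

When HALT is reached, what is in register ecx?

mov ebx, 36 → ebx=36
mov ecx, 13 → ecx=13
mov edx, 34 → edx=34
shr ebx, 1 → ebx=36>>1=18
mov ebx, [4] → ebx=M[4]=45
mod ecx, 14 → ecx=13%14=13
imul ecx, 8 → ecx=13*8=104
xor ecx, 12 → ecx=104^12=100
mov ebx, [44] → ebx=M[44]=33
and ebx, ecx → ebx=33&100=32
add edx, 10 → edx=34+10=44
sub edx, 4 → edx=44-4=40
mov [4], ecx → M[4]=100
halt.

100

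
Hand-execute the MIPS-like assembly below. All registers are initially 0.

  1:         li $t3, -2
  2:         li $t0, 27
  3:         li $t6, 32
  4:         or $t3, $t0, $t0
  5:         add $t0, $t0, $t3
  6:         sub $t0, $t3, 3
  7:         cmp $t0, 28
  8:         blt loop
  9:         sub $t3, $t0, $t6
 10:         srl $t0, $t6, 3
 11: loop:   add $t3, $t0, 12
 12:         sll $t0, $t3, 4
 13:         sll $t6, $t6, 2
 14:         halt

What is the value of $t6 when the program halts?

li $t3, -2 → $t3=-2
li $t0, 27 → $t0=27
li $t6, 32 → $t6=32
or $t3, $t0, $t0 → $t3=27|27=27
add $t0, $t0, $t3 → $t0=27+27=54
sub $t0, $t3, 3 → $t0=27-3=24
cmp $t0, 28  (cmp 24,28)
blt loop: taken
add $t3, $t0, 12 → $t3=24+12=36
sll $t0, $t3, 4 → $t0=36<<4=576
sll $t6, $t6, 2 → $t6=32<<2=128
halt.

128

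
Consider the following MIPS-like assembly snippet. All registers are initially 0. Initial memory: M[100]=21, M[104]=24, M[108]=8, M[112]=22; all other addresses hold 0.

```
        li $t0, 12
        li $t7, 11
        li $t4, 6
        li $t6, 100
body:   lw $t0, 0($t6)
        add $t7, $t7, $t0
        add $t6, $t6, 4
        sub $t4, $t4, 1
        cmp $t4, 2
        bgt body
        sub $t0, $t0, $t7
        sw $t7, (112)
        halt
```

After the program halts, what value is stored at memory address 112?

$t0=12
$t7=11
$t4=6
$t6=100
$t0=M[100]=21
$t7=11+21=32
$t6=100+4=104
$t4=6-1=5
cmp $t4, 2  (cmp 5,2)
bgt body: taken
$t0=M[104]=24
$t7=32+24=56
$t6=104+4=108
$t4=5-1=4
cmp $t4, 2  (cmp 4,2)
bgt body: taken
$t0=M[108]=8
$t7=56+8=64
$t6=108+4=112
$t4=4-1=3
cmp $t4, 2  (cmp 3,2)
bgt body: taken
$t0=M[112]=22
$t7=64+22=86
$t6=112+4=116
$t4=3-1=2
cmp $t4, 2  (cmp 2,2)
bgt body: not taken
$t0=22-86=-64
sw $t7, (112) → M[112]=86
halt.

86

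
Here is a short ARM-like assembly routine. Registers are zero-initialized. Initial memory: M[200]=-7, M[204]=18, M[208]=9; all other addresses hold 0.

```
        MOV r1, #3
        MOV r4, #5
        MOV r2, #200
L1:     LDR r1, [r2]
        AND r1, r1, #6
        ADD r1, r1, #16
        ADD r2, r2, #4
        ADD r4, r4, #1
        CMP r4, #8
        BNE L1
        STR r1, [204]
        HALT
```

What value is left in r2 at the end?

MOV r1, #3 → r1=3
MOV r4, #5 → r4=5
MOV r2, #200 → r2=200
LDR r1, [r2] → r1=M[200]=-7
AND r1, r1, #6 → r1=(-7)&6=0
ADD r1, r1, #16 → r1=0+16=16
ADD r2, r2, #4 → r2=200+4=204
ADD r4, r4, #1 → r4=5+1=6
CMP r4, #8  (cmp 6,8)
BNE L1: taken
LDR r1, [r2] → r1=M[204]=18
AND r1, r1, #6 → r1=18&6=2
ADD r1, r1, #16 → r1=2+16=18
ADD r2, r2, #4 → r2=204+4=208
ADD r4, r4, #1 → r4=6+1=7
CMP r4, #8  (cmp 7,8)
BNE L1: taken
LDR r1, [r2] → r1=M[208]=9
AND r1, r1, #6 → r1=9&6=0
ADD r1, r1, #16 → r1=0+16=16
ADD r2, r2, #4 → r2=208+4=212
ADD r4, r4, #1 → r4=7+1=8
CMP r4, #8  (cmp 8,8)
BNE L1: not taken
STR r1, [204] → M[204]=16
halt.

212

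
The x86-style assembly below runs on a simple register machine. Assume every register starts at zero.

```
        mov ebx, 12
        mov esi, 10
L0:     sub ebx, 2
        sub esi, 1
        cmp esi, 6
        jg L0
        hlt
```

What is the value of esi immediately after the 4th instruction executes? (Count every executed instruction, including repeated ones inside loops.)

after mov ebx, 12: ebx=12
after mov esi, 10: esi=10
after sub ebx, 2: ebx=12-2=10
after sub esi, 1: esi=10-1=9
After step 4: esi = 9.

9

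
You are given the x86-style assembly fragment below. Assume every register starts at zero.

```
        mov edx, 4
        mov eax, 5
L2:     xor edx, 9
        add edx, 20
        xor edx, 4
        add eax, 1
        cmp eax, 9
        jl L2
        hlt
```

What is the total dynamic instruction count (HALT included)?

27

edx=4
eax=5
edx=4^9=13
edx=13+20=33
edx=33^4=37
eax=5+1=6
cmp eax, 9  (cmp 6,9)
jl L2: taken
edx=37^9=44
edx=44+20=64
edx=64^4=68
eax=6+1=7
cmp eax, 9  (cmp 7,9)
jl L2: taken
edx=68^9=77
edx=77+20=97
edx=97^4=101
eax=7+1=8
cmp eax, 9  (cmp 8,9)
jl L2: taken
edx=101^9=108
edx=108+20=128
edx=128^4=132
eax=8+1=9
cmp eax, 9  (cmp 9,9)
jl L2: not taken
halt.
Total executed instructions: 27.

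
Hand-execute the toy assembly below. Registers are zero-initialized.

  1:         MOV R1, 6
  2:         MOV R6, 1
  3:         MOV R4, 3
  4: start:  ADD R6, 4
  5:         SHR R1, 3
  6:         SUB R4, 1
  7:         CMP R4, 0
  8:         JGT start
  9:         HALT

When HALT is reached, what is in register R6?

R1=6
R6=1
R4=3
R6=1+4=5
R1=6>>3=0
R4=3-1=2
CMP R4, 0  (cmp 2,0)
JGT start: taken
R6=5+4=9
R1=0>>3=0
R4=2-1=1
CMP R4, 0  (cmp 1,0)
JGT start: taken
R6=9+4=13
R1=0>>3=0
R4=1-1=0
CMP R4, 0  (cmp 0,0)
JGT start: not taken
halt.

13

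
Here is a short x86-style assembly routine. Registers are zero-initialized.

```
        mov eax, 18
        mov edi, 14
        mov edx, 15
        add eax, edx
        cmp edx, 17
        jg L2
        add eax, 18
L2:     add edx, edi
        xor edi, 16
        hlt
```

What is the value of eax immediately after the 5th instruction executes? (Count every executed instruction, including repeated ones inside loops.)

33

after mov eax, 18: eax=18
after mov edi, 14: edi=14
after mov edx, 15: edx=15
after add eax, edx: eax=18+15=33
cmp edx, 17  (cmp 15,17)
After step 5: eax = 33.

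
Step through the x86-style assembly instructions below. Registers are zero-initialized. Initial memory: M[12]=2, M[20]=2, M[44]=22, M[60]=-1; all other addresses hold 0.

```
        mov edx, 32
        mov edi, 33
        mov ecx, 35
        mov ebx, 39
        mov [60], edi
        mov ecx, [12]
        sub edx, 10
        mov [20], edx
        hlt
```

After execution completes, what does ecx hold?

after mov edx, 32: edx=32
after mov edi, 33: edi=33
after mov ecx, 35: ecx=35
after mov ebx, 39: ebx=39
mov [60], edi → M[60]=33
after mov ecx, [12]: ecx=M[12]=2
after sub edx, 10: edx=32-10=22
mov [20], edx → M[20]=22
halt.

2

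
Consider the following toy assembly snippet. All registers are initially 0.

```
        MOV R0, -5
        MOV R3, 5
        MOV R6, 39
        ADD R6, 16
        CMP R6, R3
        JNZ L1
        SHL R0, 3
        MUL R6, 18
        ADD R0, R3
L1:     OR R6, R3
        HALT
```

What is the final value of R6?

R0=-5
R3=5
R6=39
R6=39+16=55
CMP R6, R3  (cmp 55,5)
JNZ L1: taken
R6=55|5=55
halt.

55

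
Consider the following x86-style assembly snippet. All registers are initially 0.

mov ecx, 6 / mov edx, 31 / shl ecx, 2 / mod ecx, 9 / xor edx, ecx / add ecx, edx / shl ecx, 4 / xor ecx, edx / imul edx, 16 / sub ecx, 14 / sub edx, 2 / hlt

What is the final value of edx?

398

after mov ecx, 6: ecx=6
after mov edx, 31: edx=31
after shl ecx, 2: ecx=6<<2=24
after mod ecx, 9: ecx=24%9=6
after xor edx, ecx: edx=31^6=25
after add ecx, edx: ecx=6+25=31
after shl ecx, 4: ecx=31<<4=496
after xor ecx, edx: ecx=496^25=489
after imul edx, 16: edx=25*16=400
after sub ecx, 14: ecx=489-14=475
after sub edx, 2: edx=400-2=398
halt.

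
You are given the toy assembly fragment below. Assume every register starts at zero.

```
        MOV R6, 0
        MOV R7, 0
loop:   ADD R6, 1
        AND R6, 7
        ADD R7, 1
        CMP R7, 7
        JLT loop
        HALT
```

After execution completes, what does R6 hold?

7

MOV R6, 0 → R6=0
MOV R7, 0 → R7=0
ADD R6, 1 → R6=0+1=1
AND R6, 7 → R6=1&7=1
ADD R7, 1 → R7=0+1=1
CMP R7, 7  (cmp 1,7)
JLT loop: taken
ADD R6, 1 → R6=1+1=2
AND R6, 7 → R6=2&7=2
ADD R7, 1 → R7=1+1=2
CMP R7, 7  (cmp 2,7)
JLT loop: taken
ADD R6, 1 → R6=2+1=3
AND R6, 7 → R6=3&7=3
ADD R7, 1 → R7=2+1=3
CMP R7, 7  (cmp 3,7)
JLT loop: taken
ADD R6, 1 → R6=3+1=4
AND R6, 7 → R6=4&7=4
ADD R7, 1 → R7=3+1=4
CMP R7, 7  (cmp 4,7)
JLT loop: taken
ADD R6, 1 → R6=4+1=5
AND R6, 7 → R6=5&7=5
ADD R7, 1 → R7=4+1=5
CMP R7, 7  (cmp 5,7)
JLT loop: taken
ADD R6, 1 → R6=5+1=6
AND R6, 7 → R6=6&7=6
ADD R7, 1 → R7=5+1=6
CMP R7, 7  (cmp 6,7)
JLT loop: taken
ADD R6, 1 → R6=6+1=7
AND R6, 7 → R6=7&7=7
ADD R7, 1 → R7=6+1=7
CMP R7, 7  (cmp 7,7)
JLT loop: not taken
halt.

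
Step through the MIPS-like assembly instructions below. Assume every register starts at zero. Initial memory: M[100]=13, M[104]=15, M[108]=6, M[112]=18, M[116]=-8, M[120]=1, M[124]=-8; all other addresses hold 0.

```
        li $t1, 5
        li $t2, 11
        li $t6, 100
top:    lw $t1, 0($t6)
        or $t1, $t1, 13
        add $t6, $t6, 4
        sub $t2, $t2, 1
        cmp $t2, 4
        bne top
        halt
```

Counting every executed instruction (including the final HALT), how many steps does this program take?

li $t1, 5 → $t1=5
li $t2, 11 → $t2=11
li $t6, 100 → $t6=100
lw $t1, 0($t6) → $t1=M[100]=13
or $t1, $t1, 13 → $t1=13|13=13
add $t6, $t6, 4 → $t6=100+4=104
sub $t2, $t2, 1 → $t2=11-1=10
cmp $t2, 4  (cmp 10,4)
bne top: taken
lw $t1, 0($t6) → $t1=M[104]=15
or $t1, $t1, 13 → $t1=15|13=15
add $t6, $t6, 4 → $t6=104+4=108
sub $t2, $t2, 1 → $t2=10-1=9
cmp $t2, 4  (cmp 9,4)
bne top: taken
lw $t1, 0($t6) → $t1=M[108]=6
or $t1, $t1, 13 → $t1=6|13=15
add $t6, $t6, 4 → $t6=108+4=112
sub $t2, $t2, 1 → $t2=9-1=8
cmp $t2, 4  (cmp 8,4)
bne top: taken
lw $t1, 0($t6) → $t1=M[112]=18
or $t1, $t1, 13 → $t1=18|13=31
add $t6, $t6, 4 → $t6=112+4=116
sub $t2, $t2, 1 → $t2=8-1=7
cmp $t2, 4  (cmp 7,4)
bne top: taken
lw $t1, 0($t6) → $t1=M[116]=-8
or $t1, $t1, 13 → $t1=(-8)|13=-3
add $t6, $t6, 4 → $t6=116+4=120
sub $t2, $t2, 1 → $t2=7-1=6
cmp $t2, 4  (cmp 6,4)
bne top: taken
lw $t1, 0($t6) → $t1=M[120]=1
or $t1, $t1, 13 → $t1=1|13=13
add $t6, $t6, 4 → $t6=120+4=124
sub $t2, $t2, 1 → $t2=6-1=5
cmp $t2, 4  (cmp 5,4)
bne top: taken
lw $t1, 0($t6) → $t1=M[124]=-8
or $t1, $t1, 13 → $t1=(-8)|13=-3
add $t6, $t6, 4 → $t6=124+4=128
sub $t2, $t2, 1 → $t2=5-1=4
cmp $t2, 4  (cmp 4,4)
bne top: not taken
halt.
Total executed instructions: 46.

46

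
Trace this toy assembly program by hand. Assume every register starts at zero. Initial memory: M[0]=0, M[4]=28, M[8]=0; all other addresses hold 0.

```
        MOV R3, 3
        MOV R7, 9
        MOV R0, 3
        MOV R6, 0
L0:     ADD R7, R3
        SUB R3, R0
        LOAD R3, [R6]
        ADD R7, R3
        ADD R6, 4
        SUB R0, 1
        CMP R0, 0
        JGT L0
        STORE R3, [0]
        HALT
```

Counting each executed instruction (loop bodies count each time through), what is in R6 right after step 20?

8

MOV R3, 3 → R3=3
MOV R7, 9 → R7=9
MOV R0, 3 → R0=3
MOV R6, 0 → R6=0
ADD R7, R3 → R7=9+3=12
SUB R3, R0 → R3=3-3=0
LOAD R3, [R6] → R3=M[0]=0
ADD R7, R3 → R7=12+0=12
ADD R6, 4 → R6=0+4=4
SUB R0, 1 → R0=3-1=2
CMP R0, 0  (cmp 2,0)
JGT L0: taken
ADD R7, R3 → R7=12+0=12
SUB R3, R0 → R3=0-2=-2
LOAD R3, [R6] → R3=M[4]=28
ADD R7, R3 → R7=12+28=40
ADD R6, 4 → R6=4+4=8
SUB R0, 1 → R0=2-1=1
CMP R0, 0  (cmp 1,0)
JGT L0: taken
After step 20: R6 = 8.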